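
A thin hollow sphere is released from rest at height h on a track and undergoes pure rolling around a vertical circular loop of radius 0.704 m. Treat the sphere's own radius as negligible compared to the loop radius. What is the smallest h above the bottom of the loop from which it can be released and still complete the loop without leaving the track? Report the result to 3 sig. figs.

h_min ≈ 1.99 m

With I = (2/3)MR², the ratio k = I/(MR²) is 2/3.
At the top of the loop, the minimum-contact condition is Mg = Mv_top²/r, so v_top² = gr.
With ω = v/R, the kinetic energy at speed v is ½(1+k)Mv² = (5/6)Mv².
Energy conservation from release (height h) to the top (height 2r): Mgh = Mg(2r) + (5/6)M·gr.
Thus h_min = 2r + (1+k)r/2 = r(2 + 1.667/2) = 0.704 × 2.833 ≈ 1.99 m.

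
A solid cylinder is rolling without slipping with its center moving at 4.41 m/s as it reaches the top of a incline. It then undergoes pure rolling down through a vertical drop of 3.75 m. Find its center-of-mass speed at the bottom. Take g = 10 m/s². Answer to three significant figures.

v ≈ 8.33 m/s

Here I = (1/2)MR², so the shape factor k = I/(MR²) = 0.5.
The rolling condition ω = v/R makes the rotational term ½I(v/R)² = ½kMv², so KE_total = ½(1+k)Mv² = (3/4)Mv².
Conserving energy between top and bottom: (3/4)Mv² = (3/4)Mv₀² + Mgh, hence v² = v₀² + 2gh/(1+k).
v = √(4.41² + 2×10×3.75/1.5) = √69.45 ≈ 8.33 m/s.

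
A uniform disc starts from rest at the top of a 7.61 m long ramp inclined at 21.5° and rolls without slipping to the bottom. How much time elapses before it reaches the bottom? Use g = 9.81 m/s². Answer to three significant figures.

t ≈ 2.52 s

The moment of inertia is (1/2)MR², giving k ≡ I/(MR²) = 0.5.
Newton's second law down the slope: Mg sinθ − f = Ma. The torque equation fR = Iα (with α = a/R) gives f = kMa.
Hence a = g sinθ/(1+k) = 9.81×sin21.5°/1.5 = 2.397 m/s².
Starting from rest, L = ½at², so t = √(2L/a) = √(2×7.61/2.397) ≈ 2.52 s.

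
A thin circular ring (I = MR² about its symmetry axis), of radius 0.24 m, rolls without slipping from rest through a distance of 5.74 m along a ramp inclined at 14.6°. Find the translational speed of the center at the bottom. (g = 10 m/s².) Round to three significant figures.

v ≈ 3.80 m/s

Here I = MR², so the shape factor k = I/(MR²) = 1.
Pure rolling means v = ωR; then KE = ½Mv² + ½I(v/R)² = ½(1+k)Mv² = Mv².
The vertical drop is h = L sinθ = 5.74 × sin14.6° = 1.447 m.
Setting Mgh = Mv² gives v = √(2gh/(1+k)) = √(2·10·1.447/2) ≈ 3.80 m/s.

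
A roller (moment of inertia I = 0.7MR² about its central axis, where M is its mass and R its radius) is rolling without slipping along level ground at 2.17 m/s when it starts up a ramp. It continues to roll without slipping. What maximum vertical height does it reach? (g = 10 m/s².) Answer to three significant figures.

h ≈ 0.400 m

Here I = 0.7MR², so the shape factor k = I/(MR²) = 0.7.
Since it rolls without slipping, ω = v/R and KE = ½Mv² + ½Iω² = ½(1+k)Mv² = (17/20)Mv².
At the top the kinetic energy is zero, so (17/20)Mv₀² = Mgh.
Thus h = (1+k)v₀²/(2g) = 1.7 × 2.17² / (2 × 10) ≈ 0.400 m.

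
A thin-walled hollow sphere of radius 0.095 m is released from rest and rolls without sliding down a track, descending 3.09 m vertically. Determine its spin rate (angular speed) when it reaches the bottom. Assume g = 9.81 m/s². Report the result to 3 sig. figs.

With I = (2/3)MR², the ratio k = I/(MR²) is 2/3.
Rolling without slipping gives ω = v/R, so the total kinetic energy is ½Mv² + ½Iω² = ½(1+k)Mv² = (5/6)Mv².
Energy conservation Mgh = ½(1+k)Mv² gives v = √(2gh/(1+k)) = √(2 × 9.81 × 3.09 / 1.667) = 6.031 m/s.
Then ω = v/R = 6.031 / 0.095 ≈ 63.5 rad/s.

ω ≈ 63.5 rad/s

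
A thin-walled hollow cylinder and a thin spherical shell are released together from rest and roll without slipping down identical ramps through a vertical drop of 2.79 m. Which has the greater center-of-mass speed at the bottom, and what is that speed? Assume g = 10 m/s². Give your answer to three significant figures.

the thin spherical shell, at v ≈ 5.79 m/s

For rolling without slipping, Mgh = ½(1+k)Mv² where k = I/(MR²), so v = √(2gh/(1+k)).
Thin-walled hollow cylinder: k = 1, giving v = √(2×10×2.79/2) = 5.282 m/s.
Thin spherical shell: k = 2/3, giving v = √(2×10×2.79/1.667) = 5.786 m/s.
The smaller k wins: the thin spherical shell, at ≈ 5.79 m/s.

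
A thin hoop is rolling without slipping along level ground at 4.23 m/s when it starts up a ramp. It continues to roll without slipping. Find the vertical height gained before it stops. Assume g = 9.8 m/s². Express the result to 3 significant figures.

Here I = MR², so the shape factor k = I/(MR²) = 1.
Rolling without slipping gives ω = v/R, so the total kinetic energy is ½Mv² + ½Iω² = ½(1+k)Mv² = Mv².
At the top the kinetic energy is zero, so Mv₀² = Mgh.
Thus h = (1+k)v₀²/(2g) = 2 × 4.23² / (2 × 9.8) ≈ 1.83 m.

h ≈ 1.83 m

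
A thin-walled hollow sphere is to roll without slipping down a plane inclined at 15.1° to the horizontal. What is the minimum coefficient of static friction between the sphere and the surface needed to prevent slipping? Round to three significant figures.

μ_min ≈ 0.108

For this body I = (2/3)MR², i.e. k = I/(MR²) = 2/3.
Translational: Mg sinθ − f = Ma. Rotational about the CM: fR = Iα = kMRa, so f = kMa.
These give a = g sinθ/(1+k) and the required friction f = kMg sinθ/(1+k).
The normal force is N = Mg cosθ, so μ_min = f/N = k tanθ/(1+k).
μ_min = (2/3) × tan15.1° / 1.667 ≈ 0.108.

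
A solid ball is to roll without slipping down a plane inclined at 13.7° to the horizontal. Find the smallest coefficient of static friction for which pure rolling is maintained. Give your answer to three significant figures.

For this body I = (2/5)MR², i.e. k = I/(MR²) = 0.4.
Newton's second law down the slope: Mg sinθ − f = Ma. The torque equation fR = Iα (with α = a/R) gives f = kMa.
These give a = g sinθ/(1+k) and the required friction f = kMg sinθ/(1+k).
With N = Mg cosθ, the no-slip condition f ≤ μN gives μ_min = f/N = k tanθ/(1+k).
μ_min = 0.4 × tan13.7° / 1.4 ≈ 0.0696.

μ_min ≈ 0.0696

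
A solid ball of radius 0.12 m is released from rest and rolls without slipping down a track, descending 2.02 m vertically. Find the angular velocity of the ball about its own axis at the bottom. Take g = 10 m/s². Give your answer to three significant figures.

The moment of inertia is (2/5)MR², giving k ≡ I/(MR²) = 0.4.
Since it rolls without slipping, ω = v/R and KE = ½Mv² + ½Iω² = ½(1+k)Mv² = (7/10)Mv².
Energy conservation Mgh = ½(1+k)Mv² gives v = √(2gh/(1+k)) = √(2 × 10 × 2.02 / 1.4) = 5.372 m/s.
Then ω = v/R = 5.372 / 0.12 ≈ 44.8 rad/s.

ω ≈ 44.8 rad/s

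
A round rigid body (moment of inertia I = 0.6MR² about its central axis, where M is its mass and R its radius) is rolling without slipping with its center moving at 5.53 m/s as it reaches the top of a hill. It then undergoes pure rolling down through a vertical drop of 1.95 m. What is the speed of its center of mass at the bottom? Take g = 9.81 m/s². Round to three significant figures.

The moment of inertia is 0.6MR², giving k ≡ I/(MR²) = 0.6.
Pure rolling means v = ωR; then KE = ½Mv² + ½I(v/R)² = ½(1+k)Mv² = (4/5)Mv².
Energy conservation: (4/5)Mv₀² + Mgh = (4/5)Mv², so v² = v₀² + 2gh/(1+k).
v = √(5.53² + 2×9.81×1.95/1.6) = √54.49 ≈ 7.38 m/s.

v ≈ 7.38 m/s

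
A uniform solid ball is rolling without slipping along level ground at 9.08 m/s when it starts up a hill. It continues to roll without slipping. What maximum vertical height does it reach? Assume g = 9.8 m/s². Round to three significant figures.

The moment of inertia is (2/5)MR², giving k ≡ I/(MR²) = 0.4.
Since it rolls without slipping, ω = v/R and KE = ½Mv² + ½Iω² = ½(1+k)Mv² = (7/10)Mv².
At the top the kinetic energy is zero, so (7/10)Mv₀² = Mgh.
Thus h = (1+k)v₀²/(2g) = 1.4 × 9.08² / (2 × 9.8) ≈ 5.89 m.

h ≈ 5.89 m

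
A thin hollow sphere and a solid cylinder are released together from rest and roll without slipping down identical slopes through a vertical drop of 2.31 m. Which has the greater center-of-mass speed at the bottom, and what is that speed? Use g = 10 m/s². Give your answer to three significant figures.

the solid cylinder, at v ≈ 5.55 m/s

For rolling without slipping, Mgh = ½(1+k)Mv² where k = I/(MR²), so v = √(2gh/(1+k)).
Thin hollow sphere: k = 2/3, giving v = √(2×10×2.31/1.667) = 5.265 m/s.
Solid cylinder: k = 0.5, giving v = √(2×10×2.31/1.5) = 5.55 m/s.
The smaller k wins: the solid cylinder, at ≈ 5.55 m/s.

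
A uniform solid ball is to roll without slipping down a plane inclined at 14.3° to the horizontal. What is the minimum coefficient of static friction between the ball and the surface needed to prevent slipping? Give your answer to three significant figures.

μ_min ≈ 0.0728

The moment of inertia is (2/5)MR², giving k ≡ I/(MR²) = 0.4.
Along the incline Mg sinθ − f = Ma, and torque about the center fR = Iα = kMR²(a/R) gives f = kMa.
These give a = g sinθ/(1+k) and the required friction f = kMg sinθ/(1+k).
The normal force is N = Mg cosθ, so μ_min = f/N = k tanθ/(1+k).
μ_min = 0.4 × tan14.3° / 1.4 ≈ 0.0728.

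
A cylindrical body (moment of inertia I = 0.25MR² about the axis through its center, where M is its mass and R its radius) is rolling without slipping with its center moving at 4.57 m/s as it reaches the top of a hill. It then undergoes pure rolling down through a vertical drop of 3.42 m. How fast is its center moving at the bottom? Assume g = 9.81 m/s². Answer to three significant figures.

For this body I = 0.25MR², i.e. k = I/(MR²) = 0.25.
The rolling condition ω = v/R makes the rotational term ½I(v/R)² = ½kMv², so KE_total = ½(1+k)Mv² = (5/8)Mv².
Energy conservation: (5/8)Mv₀² + Mgh = (5/8)Mv², so v² = v₀² + 2gh/(1+k).
v = √(4.57² + 2×9.81×3.42/1.25) = √74.57 ≈ 8.64 m/s.

v ≈ 8.64 m/s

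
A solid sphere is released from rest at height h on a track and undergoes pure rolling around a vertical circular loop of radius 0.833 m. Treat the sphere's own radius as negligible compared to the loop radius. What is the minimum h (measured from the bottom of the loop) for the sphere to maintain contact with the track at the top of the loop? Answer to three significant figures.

h_min ≈ 2.25 m

With I = (2/5)MR², the ratio k = I/(MR²) is 0.4.
At the top, contact is just lost when gravity alone supplies the centripetal force: Mg = Mv_top²/r, i.e. v_top² = gr.
With ω = v/R, the kinetic energy at speed v is ½(1+k)Mv² = (7/10)Mv².
Energy conservation from release (height h) to the top (height 2r): Mgh = Mg(2r) + (7/10)M·gr.
Thus h_min = 2r + (1+k)r/2 = r(2 + 1.4/2) = 0.833 × 2.7 ≈ 2.25 m.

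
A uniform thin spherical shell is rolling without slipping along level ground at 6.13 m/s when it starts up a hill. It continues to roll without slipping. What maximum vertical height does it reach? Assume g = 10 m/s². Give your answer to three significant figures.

The moment of inertia is (2/3)MR², giving k ≡ I/(MR²) = 2/3.
Rolling without slipping gives ω = v/R, so the total kinetic energy is ½Mv² + ½Iω² = ½(1+k)Mv² = (5/6)Mv².
All of this converts to potential energy at the highest point: (5/6)Mv₀² = Mgh.
Thus h = (1+k)v₀²/(2g) = 1.667 × 6.13² / (2 × 10) ≈ 3.13 m.

h ≈ 3.13 m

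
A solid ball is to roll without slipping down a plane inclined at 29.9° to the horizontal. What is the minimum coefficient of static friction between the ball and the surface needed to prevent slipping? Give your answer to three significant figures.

The moment of inertia is (2/5)MR², giving k ≡ I/(MR²) = 0.4.
Translational: Mg sinθ − f = Ma. Rotational about the CM: fR = Iα = kMRa, so f = kMa.
These give a = g sinθ/(1+k) and the required friction f = kMg sinθ/(1+k).
The normal force is N = Mg cosθ, so μ_min = f/N = k tanθ/(1+k).
μ_min = 0.4 × tan29.9° / 1.4 ≈ 0.164.

μ_min ≈ 0.164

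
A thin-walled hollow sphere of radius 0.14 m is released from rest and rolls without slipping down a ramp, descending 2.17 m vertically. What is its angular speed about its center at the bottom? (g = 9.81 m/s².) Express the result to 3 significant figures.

ω ≈ 36.1 rad/s

Here I = (2/3)MR², so the shape factor k = I/(MR²) = 2/3.
The rolling condition ω = v/R makes the rotational term ½I(v/R)² = ½kMv², so KE_total = ½(1+k)Mv² = (5/6)Mv².
Energy conservation Mgh = ½(1+k)Mv² gives v = √(2gh/(1+k)) = √(2 × 9.81 × 2.17 / 1.667) = 5.054 m/s.
The angular speed follows from ω = v/R = 5.054/0.14 ≈ 36.1 rad/s.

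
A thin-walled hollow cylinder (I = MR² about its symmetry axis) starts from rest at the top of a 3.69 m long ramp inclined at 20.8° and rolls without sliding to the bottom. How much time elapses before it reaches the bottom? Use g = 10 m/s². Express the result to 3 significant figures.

t ≈ 2.04 s

With I = MR², the ratio k = I/(MR²) is 1.
Newton's second law down the slope: Mg sinθ − f = Ma. The torque equation fR = Iα (with α = a/R) gives f = kMa.
Hence a = g sinθ/(1+k) = 10×sin20.8°/2 = 1.776 m/s².
With constant a from rest, t = √(2L/a) = √(2·3.69/1.776) ≈ 2.04 s.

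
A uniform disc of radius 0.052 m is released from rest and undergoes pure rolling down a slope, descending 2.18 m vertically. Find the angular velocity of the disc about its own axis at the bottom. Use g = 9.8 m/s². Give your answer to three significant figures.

ω ≈ 103 rad/s

For this body I = (1/2)MR², i.e. k = I/(MR²) = 0.5.
Since it rolls without slipping, ω = v/R and KE = ½Mv² + ½Iω² = ½(1+k)Mv² = (3/4)Mv².
Energy conservation Mgh = ½(1+k)Mv² gives v = √(2gh/(1+k)) = √(2 × 9.8 × 2.18 / 1.5) = 5.337 m/s.
Then ω = v/R = 5.337 / 0.052 ≈ 103 rad/s.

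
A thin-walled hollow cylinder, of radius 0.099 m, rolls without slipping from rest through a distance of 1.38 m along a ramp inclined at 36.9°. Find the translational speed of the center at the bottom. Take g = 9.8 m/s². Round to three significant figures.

v ≈ 2.85 m/s

With I = MR², the ratio k = I/(MR²) is 1.
The rolling condition ω = v/R makes the rotational term ½I(v/R)² = ½kMv², so KE_total = ½(1+k)Mv² = Mv².
The vertical drop is h = L sinθ = 1.38 × sin36.9° = 0.8286 m.
Energy conservation: Mgh = Mv², so v = √(2gh/(1+k)) = √(2 × 9.8 × 0.8286 / 2) ≈ 2.85 m/s.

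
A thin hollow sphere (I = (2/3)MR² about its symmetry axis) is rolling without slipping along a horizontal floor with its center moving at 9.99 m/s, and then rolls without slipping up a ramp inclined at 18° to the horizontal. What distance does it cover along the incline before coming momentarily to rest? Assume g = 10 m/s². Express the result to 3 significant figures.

d ≈ 26.9 m

With I = (2/3)MR², the ratio k = I/(MR²) is 2/3.
Pure rolling means v = ωR; then KE = ½Mv² + ½I(v/R)² = ½(1+k)Mv² = (5/6)Mv².
Setting this equal to Mgh gives the vertical rise h = (1+k)v₀²/(2g) = 1.667×9.99²/(2×10) = 8.317 m.
The distance along the slope is d = h/sinθ = 8.317/sin18° ≈ 26.9 m.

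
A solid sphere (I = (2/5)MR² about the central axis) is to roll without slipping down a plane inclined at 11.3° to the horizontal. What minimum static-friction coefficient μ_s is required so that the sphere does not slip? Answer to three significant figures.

μ_min ≈ 0.0571

The moment of inertia is (2/5)MR², giving k ≡ I/(MR²) = 0.4.
Newton's second law down the slope: Mg sinθ − f = Ma. The torque equation fR = Iα (with α = a/R) gives f = kMa.
These give a = g sinθ/(1+k) and the required friction f = kMg sinθ/(1+k).
With N = Mg cosθ, the no-slip condition f ≤ μN gives μ_min = f/N = k tanθ/(1+k).
μ_min = 0.4 × tan11.3° / 1.4 ≈ 0.0571.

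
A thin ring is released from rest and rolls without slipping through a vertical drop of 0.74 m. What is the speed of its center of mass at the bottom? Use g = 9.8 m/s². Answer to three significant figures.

v ≈ 2.69 m/s

The moment of inertia is MR², giving k ≡ I/(MR²) = 1.
Pure rolling means v = ωR; then KE = ½Mv² + ½I(v/R)² = ½(1+k)Mv² = Mv².
Setting Mgh = Mv² gives v = √(2gh/(1+k)) = √(2·9.8·0.74/2) ≈ 2.69 m/s.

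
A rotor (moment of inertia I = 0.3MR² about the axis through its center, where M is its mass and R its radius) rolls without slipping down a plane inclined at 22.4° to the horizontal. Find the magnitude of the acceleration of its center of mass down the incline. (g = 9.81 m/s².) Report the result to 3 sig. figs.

The moment of inertia is 0.3MR², giving k ≡ I/(MR²) = 0.3.
Along the incline Mg sinθ − f = Ma, and torque about the center fR = Iα = kMR²(a/R) gives f = kMa.
Eliminating f: Mg sinθ = (1+k)Ma, so a = g sinθ/(1+k) = 9.81 × sin22.4° / 1.3 ≈ 2.88 m/s².

a ≈ 2.88 m/s²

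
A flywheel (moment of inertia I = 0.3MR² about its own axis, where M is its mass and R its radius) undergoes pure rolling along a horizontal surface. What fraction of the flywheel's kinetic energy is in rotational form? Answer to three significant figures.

With I = 0.3MR², the ratio k = I/(MR²) is 0.3.
Since ω = v/R, the translational part is ½Mv² and the rotational part is ½I(v/R)² = ½kMv²; the total is ½(1+k)Mv².
The rotational fraction is therefore k/(1+k) = 0.3/1.3 ≈ 0.231.

fraction ≈ 0.231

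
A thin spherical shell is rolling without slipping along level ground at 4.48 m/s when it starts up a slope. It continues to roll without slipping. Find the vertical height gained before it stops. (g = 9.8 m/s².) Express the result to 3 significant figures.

h ≈ 1.71 m

Here I = (2/3)MR², so the shape factor k = I/(MR²) = 2/3.
Rolling without slipping gives ω = v/R, so the total kinetic energy is ½Mv² + ½Iω² = ½(1+k)Mv² = (5/6)Mv².
At the top the kinetic energy is zero, so (5/6)Mv₀² = Mgh.
Thus h = (1+k)v₀²/(2g) = 1.667 × 4.48² / (2 × 9.8) ≈ 1.71 m.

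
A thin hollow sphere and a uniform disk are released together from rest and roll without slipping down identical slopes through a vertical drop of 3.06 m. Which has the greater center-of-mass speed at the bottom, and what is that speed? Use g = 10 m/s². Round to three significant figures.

For rolling without slipping, Mgh = ½(1+k)Mv² where k = I/(MR²), so v = √(2gh/(1+k)).
Thin hollow sphere: k = 2/3, giving v = √(2×10×3.06/1.667) = 6.06 m/s.
Uniform disk: k = 0.5, giving v = √(2×10×3.06/1.5) = 6.387 m/s.
The smaller k wins: the uniform disk, at ≈ 6.39 m/s.

the uniform disk, at v ≈ 6.39 m/s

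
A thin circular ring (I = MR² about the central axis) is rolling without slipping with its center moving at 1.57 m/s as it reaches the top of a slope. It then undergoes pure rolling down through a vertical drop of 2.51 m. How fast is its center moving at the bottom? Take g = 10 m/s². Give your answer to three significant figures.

v ≈ 5.25 m/s

With I = MR², the ratio k = I/(MR²) is 1.
The rolling condition ω = v/R makes the rotational term ½I(v/R)² = ½kMv², so KE_total = ½(1+k)Mv² = Mv².
Conserving energy between top and bottom: Mv² = Mv₀² + Mgh, hence v² = v₀² + 2gh/(1+k).
v = √(1.57² + 2×10×2.51/2) = √27.56 ≈ 5.25 m/s.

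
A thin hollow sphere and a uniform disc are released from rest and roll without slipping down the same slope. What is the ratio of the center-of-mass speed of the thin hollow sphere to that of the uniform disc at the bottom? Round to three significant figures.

v_ratio ≈ 0.949

Each satisfies Mgh = ½(1+k)Mv² with k = I/(MR²), so v ∝ 1/√(1+k).
For the thin hollow sphere k = 2/3; for the uniform disc k = 0.5.
v₁/v₂ = √((1+k₂)/(1+k₁)) = √(1.5/1.667) ≈ 0.949.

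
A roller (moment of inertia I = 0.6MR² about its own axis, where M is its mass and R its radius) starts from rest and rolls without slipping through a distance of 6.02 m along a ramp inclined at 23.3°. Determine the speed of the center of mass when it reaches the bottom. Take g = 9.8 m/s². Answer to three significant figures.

v ≈ 5.40 m/s

For this body I = 0.6MR², i.e. k = I/(MR²) = 0.6.
Rolling without slipping gives ω = v/R, so the total kinetic energy is ½Mv² + ½Iω² = ½(1+k)Mv² = (4/5)Mv².
The vertical drop is h = L sinθ = 6.02 × sin23.3° = 2.381 m.
Energy conservation: Mgh = (4/5)Mv², so v = √(2gh/(1+k)) = √(2 × 9.8 × 2.381 / 1.6) ≈ 5.40 m/s.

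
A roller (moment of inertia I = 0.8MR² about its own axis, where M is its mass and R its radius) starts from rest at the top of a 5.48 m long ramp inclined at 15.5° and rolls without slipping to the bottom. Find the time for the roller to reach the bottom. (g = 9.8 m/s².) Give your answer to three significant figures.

t ≈ 2.74 s

For this body I = 0.8MR², i.e. k = I/(MR²) = 0.8.
Translational: Mg sinθ − f = Ma. Rotational about the CM: fR = Iα = kMRa, so f = kMa.
Hence a = g sinθ/(1+k) = 9.8×sin15.5°/1.8 = 1.455 m/s².
With constant a from rest, t = √(2L/a) = √(2·5.48/1.455) ≈ 2.74 s.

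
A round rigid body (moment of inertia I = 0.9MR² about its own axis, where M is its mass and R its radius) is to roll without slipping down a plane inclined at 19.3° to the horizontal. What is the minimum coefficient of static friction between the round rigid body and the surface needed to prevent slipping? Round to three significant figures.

μ_min ≈ 0.166

The moment of inertia is 0.9MR², giving k ≡ I/(MR²) = 0.9.
Newton's second law down the slope: Mg sinθ − f = Ma. The torque equation fR = Iα (with α = a/R) gives f = kMa.
These give a = g sinθ/(1+k) and the required friction f = kMg sinθ/(1+k).
The normal force is N = Mg cosθ, so μ_min = f/N = k tanθ/(1+k).
μ_min = 0.9 × tan19.3° / 1.9 ≈ 0.166.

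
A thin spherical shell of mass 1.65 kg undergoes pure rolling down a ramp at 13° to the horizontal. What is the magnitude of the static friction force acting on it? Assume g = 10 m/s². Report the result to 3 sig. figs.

f ≈ 1.48 N

The moment of inertia is (2/3)MR², giving k ≡ I/(MR²) = 2/3.
Translational: Mg sinθ − f = Ma. Rotational about the CM: fR = Iα = kMRa, so f = kMa.
Combining, a = g sinθ/(1+k) and f = kMa = kMg sinθ/(1+k).
f = (2/3) × 1.65 × 10 × sin13° / 1.667 ≈ 1.48 N.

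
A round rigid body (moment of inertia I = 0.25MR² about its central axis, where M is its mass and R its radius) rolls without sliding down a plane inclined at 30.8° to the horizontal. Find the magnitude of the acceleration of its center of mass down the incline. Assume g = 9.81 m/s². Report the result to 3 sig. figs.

For this body I = 0.25MR², i.e. k = I/(MR²) = 0.25.
Along the incline Mg sinθ − f = Ma, and torque about the center fR = Iα = kMR²(a/R) gives f = kMa.
Eliminating f: Mg sinθ = (1+k)Ma, so a = g sinθ/(1+k) = 9.81 × sin30.8° / 1.25 ≈ 4.02 m/s².

a ≈ 4.02 m/s²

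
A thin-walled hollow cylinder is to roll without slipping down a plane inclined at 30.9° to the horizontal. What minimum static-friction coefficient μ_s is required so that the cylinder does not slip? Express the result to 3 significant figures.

With I = MR², the ratio k = I/(MR²) is 1.
Newton's second law down the slope: Mg sinθ − f = Ma. The torque equation fR = Iα (with α = a/R) gives f = kMa.
These give a = g sinθ/(1+k) and the required friction f = kMg sinθ/(1+k).
With N = Mg cosθ, the no-slip condition f ≤ μN gives μ_min = f/N = k tanθ/(1+k).
μ_min = 1 × tan30.9° / 2 ≈ 0.299.

μ_min ≈ 0.299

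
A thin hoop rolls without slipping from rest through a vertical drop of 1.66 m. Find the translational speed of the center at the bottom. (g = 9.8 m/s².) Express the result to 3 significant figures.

Here I = MR², so the shape factor k = I/(MR²) = 1.
Pure rolling means v = ωR; then KE = ½Mv² + ½I(v/R)² = ½(1+k)Mv² = Mv².
Setting Mgh = Mv² gives v = √(2gh/(1+k)) = √(2·9.8·1.66/2) ≈ 4.03 m/s.

v ≈ 4.03 m/s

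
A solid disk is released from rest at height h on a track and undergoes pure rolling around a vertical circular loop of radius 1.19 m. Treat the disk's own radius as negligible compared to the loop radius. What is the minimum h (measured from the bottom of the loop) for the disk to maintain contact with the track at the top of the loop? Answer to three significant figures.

With I = (1/2)MR², the ratio k = I/(MR²) is 0.5.
At the top, contact is just lost when gravity alone supplies the centripetal force: Mg = Mv_top²/r, i.e. v_top² = gr.
With ω = v/R, the kinetic energy at speed v is ½(1+k)Mv² = (3/4)Mv².
Energy conservation from release (height h) to the top (height 2r): Mgh = Mg(2r) + (3/4)M·gr.
Thus h_min = 2r + (1+k)r/2 = r(2 + 1.5/2) = 1.19 × 2.75 ≈ 3.27 m.

h_min ≈ 3.27 m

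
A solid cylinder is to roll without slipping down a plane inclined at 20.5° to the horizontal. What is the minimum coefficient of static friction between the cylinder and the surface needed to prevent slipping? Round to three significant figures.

μ_min ≈ 0.125

With I = (1/2)MR², the ratio k = I/(MR²) is 0.5.
Along the incline Mg sinθ − f = Ma, and torque about the center fR = Iα = kMR²(a/R) gives f = kMa.
These give a = g sinθ/(1+k) and the required friction f = kMg sinθ/(1+k).
With N = Mg cosθ, the no-slip condition f ≤ μN gives μ_min = f/N = k tanθ/(1+k).
μ_min = 0.5 × tan20.5° / 1.5 ≈ 0.125.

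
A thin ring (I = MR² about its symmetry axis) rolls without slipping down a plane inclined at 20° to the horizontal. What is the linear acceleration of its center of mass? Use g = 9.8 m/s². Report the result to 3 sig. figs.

a ≈ 1.68 m/s²

For this body I = MR², i.e. k = I/(MR²) = 1.
Along the incline Mg sinθ − f = Ma, and torque about the center fR = Iα = kMR²(a/R) gives f = kMa.
Eliminating f: Mg sinθ = (1+k)Ma, so a = g sinθ/(1+k) = 9.8 × sin20° / 2 ≈ 1.68 m/s².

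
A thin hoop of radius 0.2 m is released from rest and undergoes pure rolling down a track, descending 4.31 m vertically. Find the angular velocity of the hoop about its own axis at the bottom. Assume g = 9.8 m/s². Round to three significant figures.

The moment of inertia is MR², giving k ≡ I/(MR²) = 1.
Rolling without slipping gives ω = v/R, so the total kinetic energy is ½Mv² + ½Iω² = ½(1+k)Mv² = Mv².
Energy conservation Mgh = ½(1+k)Mv² gives v = √(2gh/(1+k)) = √(2 × 9.8 × 4.31 / 2) = 6.499 m/s.
Then ω = v/R = 6.499 / 0.2 ≈ 32.5 rad/s.

ω ≈ 32.5 rad/s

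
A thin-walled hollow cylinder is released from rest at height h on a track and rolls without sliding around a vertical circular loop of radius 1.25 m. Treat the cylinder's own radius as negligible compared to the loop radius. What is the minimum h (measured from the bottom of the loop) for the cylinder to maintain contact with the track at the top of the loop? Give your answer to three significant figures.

h_min ≈ 3.75 m

With I = MR², the ratio k = I/(MR²) is 1.
At the top of the loop, the minimum-contact condition is Mg = Mv_top²/r, so v_top² = gr.
With ω = v/R, the kinetic energy at speed v is ½(1+k)Mv² = Mv².
Energy conservation from release (height h) to the top (height 2r): Mgh = Mg(2r) + M·gr.
Thus h_min = 2r + (1+k)r/2 = r(2 + 2/2) = 1.25 × 3 ≈ 3.75 m.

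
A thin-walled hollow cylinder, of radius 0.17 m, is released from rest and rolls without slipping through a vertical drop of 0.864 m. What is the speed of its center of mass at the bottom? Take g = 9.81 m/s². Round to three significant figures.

With I = MR², the ratio k = I/(MR²) is 1.
The rolling condition ω = v/R makes the rotational term ½I(v/R)² = ½kMv², so KE_total = ½(1+k)Mv² = Mv².
Energy conservation: Mgh = Mv², so v = √(2gh/(1+k)) = √(2 × 9.81 × 0.864 / 2) ≈ 2.91 m/s.

v ≈ 2.91 m/s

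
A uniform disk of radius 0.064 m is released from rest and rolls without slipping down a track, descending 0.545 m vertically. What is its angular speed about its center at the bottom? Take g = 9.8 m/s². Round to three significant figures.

ω ≈ 41.7 rad/s

With I = (1/2)MR², the ratio k = I/(MR²) is 0.5.
Pure rolling means v = ωR; then KE = ½Mv² + ½I(v/R)² = ½(1+k)Mv² = (3/4)Mv².
Energy conservation Mgh = ½(1+k)Mv² gives v = √(2gh/(1+k)) = √(2 × 9.8 × 0.545 / 1.5) = 2.669 m/s.
The angular speed follows from ω = v/R = 2.669/0.064 ≈ 41.7 rad/s.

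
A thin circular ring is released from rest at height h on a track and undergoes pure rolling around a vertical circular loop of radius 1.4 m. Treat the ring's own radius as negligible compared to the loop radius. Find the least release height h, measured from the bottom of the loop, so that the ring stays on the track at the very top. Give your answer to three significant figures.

Here I = MR², so the shape factor k = I/(MR²) = 1.
At the top, contact is just lost when gravity alone supplies the centripetal force: Mg = Mv_top²/r, i.e. v_top² = gr.
With ω = v/R, the kinetic energy at speed v is ½(1+k)Mv² = Mv².
Energy conservation from release (height h) to the top (height 2r): Mgh = Mg(2r) + M·gr.
Thus h_min = 2r + (1+k)r/2 = r(2 + 2/2) = 1.4 × 3 ≈ 4.20 m.

h_min ≈ 4.20 m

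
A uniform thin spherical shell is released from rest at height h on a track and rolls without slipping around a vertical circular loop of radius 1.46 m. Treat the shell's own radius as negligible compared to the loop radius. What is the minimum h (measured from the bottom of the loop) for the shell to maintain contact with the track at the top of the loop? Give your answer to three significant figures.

The moment of inertia is (2/3)MR², giving k ≡ I/(MR²) = 2/3.
At the top of the loop, the minimum-contact condition is Mg = Mv_top²/r, so v_top² = gr.
With ω = v/R, the kinetic energy at speed v is ½(1+k)Mv² = (5/6)Mv².
Energy conservation from release (height h) to the top (height 2r): Mgh = Mg(2r) + (5/6)M·gr.
Thus h_min = 2r + (1+k)r/2 = r(2 + 1.667/2) = 1.46 × 2.833 ≈ 4.14 m.

h_min ≈ 4.14 m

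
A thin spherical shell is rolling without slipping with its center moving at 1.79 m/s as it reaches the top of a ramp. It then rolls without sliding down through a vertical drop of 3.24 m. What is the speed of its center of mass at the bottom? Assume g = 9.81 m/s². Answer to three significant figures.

Here I = (2/3)MR², so the shape factor k = I/(MR²) = 2/3.
Pure rolling means v = ωR; then KE = ½Mv² + ½I(v/R)² = ½(1+k)Mv² = (5/6)Mv².
Energy conservation: (5/6)Mv₀² + Mgh = (5/6)Mv², so v² = v₀² + 2gh/(1+k).
v = √(1.79² + 2×9.81×3.24/1.667) = √41.35 ≈ 6.43 m/s.

v ≈ 6.43 m/s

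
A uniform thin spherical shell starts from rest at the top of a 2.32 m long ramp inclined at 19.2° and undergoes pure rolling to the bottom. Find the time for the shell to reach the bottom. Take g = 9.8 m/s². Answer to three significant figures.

t ≈ 1.55 s

With I = (2/3)MR², the ratio k = I/(MR²) is 2/3.
Along the incline Mg sinθ − f = Ma, and torque about the center fR = Iα = kMR²(a/R) gives f = kMa.
Hence a = g sinθ/(1+k) = 9.8×sin19.2°/1.667 = 1.934 m/s².
With constant a from rest, t = √(2L/a) = √(2·2.32/1.934) ≈ 1.55 s.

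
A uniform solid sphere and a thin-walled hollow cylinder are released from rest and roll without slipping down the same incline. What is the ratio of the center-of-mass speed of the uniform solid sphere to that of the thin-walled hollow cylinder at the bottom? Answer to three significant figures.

v_ratio ≈ 1.20

Each satisfies Mgh = ½(1+k)Mv² with k = I/(MR²), so v ∝ 1/√(1+k).
For the uniform solid sphere k = 0.4; for the thin-walled hollow cylinder k = 1.
v₁/v₂ = √((1+k₂)/(1+k₁)) = √(2/1.4) ≈ 1.20.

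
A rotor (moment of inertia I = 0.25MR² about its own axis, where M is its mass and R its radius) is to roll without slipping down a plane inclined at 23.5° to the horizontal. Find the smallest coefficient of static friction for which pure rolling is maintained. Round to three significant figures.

μ_min ≈ 0.0870

For this body I = 0.25MR², i.e. k = I/(MR²) = 0.25.
Translational: Mg sinθ − f = Ma. Rotational about the CM: fR = Iα = kMRa, so f = kMa.
These give a = g sinθ/(1+k) and the required friction f = kMg sinθ/(1+k).
The normal force is N = Mg cosθ, so μ_min = f/N = k tanθ/(1+k).
μ_min = 0.25 × tan23.5° / 1.25 ≈ 0.0870.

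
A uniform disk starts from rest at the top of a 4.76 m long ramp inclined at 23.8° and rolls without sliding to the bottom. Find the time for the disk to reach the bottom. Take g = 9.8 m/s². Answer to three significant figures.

t ≈ 1.90 s

For this body I = (1/2)MR², i.e. k = I/(MR²) = 0.5.
Translational: Mg sinθ − f = Ma. Rotational about the CM: fR = Iα = kMRa, so f = kMa.
Hence a = g sinθ/(1+k) = 9.8×sin23.8°/1.5 = 2.636 m/s².
With constant a from rest, t = √(2L/a) = √(2·4.76/2.636) ≈ 1.90 s.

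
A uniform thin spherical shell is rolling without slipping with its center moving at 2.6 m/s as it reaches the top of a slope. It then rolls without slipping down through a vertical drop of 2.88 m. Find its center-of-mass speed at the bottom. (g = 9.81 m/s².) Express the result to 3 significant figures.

v ≈ 6.38 m/s

The moment of inertia is (2/3)MR², giving k ≡ I/(MR²) = 2/3.
Pure rolling means v = ωR; then KE = ½Mv² + ½I(v/R)² = ½(1+k)Mv² = (5/6)Mv².
Conserving energy between top and bottom: (5/6)Mv² = (5/6)Mv₀² + Mgh, hence v² = v₀² + 2gh/(1+k).
v = √(2.6² + 2×9.81×2.88/1.667) = √40.66 ≈ 6.38 m/s.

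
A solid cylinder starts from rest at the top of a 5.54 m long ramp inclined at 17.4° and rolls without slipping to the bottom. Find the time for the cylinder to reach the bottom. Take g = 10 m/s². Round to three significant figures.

The moment of inertia is (1/2)MR², giving k ≡ I/(MR²) = 0.5.
Newton's second law down the slope: Mg sinθ − f = Ma. The torque equation fR = Iα (with α = a/R) gives f = kMa.
Hence a = g sinθ/(1+k) = 10×sin17.4°/1.5 = 1.994 m/s².
Starting from rest, L = ½at², so t = √(2L/a) = √(2×5.54/1.994) ≈ 2.36 s.

t ≈ 2.36 s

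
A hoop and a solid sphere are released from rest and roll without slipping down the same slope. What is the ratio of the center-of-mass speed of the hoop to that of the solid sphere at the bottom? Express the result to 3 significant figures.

v_ratio ≈ 0.837

Each satisfies Mgh = ½(1+k)Mv² with k = I/(MR²), so v ∝ 1/√(1+k).
For the hoop k = 1; for the solid sphere k = 0.4.
v₁/v₂ = √((1+k₂)/(1+k₁)) = √(1.4/2) ≈ 0.837.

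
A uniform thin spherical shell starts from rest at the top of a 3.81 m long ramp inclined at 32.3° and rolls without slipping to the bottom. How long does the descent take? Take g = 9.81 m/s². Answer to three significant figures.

t ≈ 1.56 s

For this body I = (2/3)MR², i.e. k = I/(MR²) = 2/3.
Newton's second law down the slope: Mg sinθ − f = Ma. The torque equation fR = Iα (with α = a/R) gives f = kMa.
Hence a = g sinθ/(1+k) = 9.81×sin32.3°/1.667 = 3.145 m/s².
With constant a from rest, t = √(2L/a) = √(2·3.81/3.145) ≈ 1.56 s.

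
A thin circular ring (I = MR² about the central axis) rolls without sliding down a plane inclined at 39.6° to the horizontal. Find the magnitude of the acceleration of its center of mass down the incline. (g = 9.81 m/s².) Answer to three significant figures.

The moment of inertia is MR², giving k ≡ I/(MR²) = 1.
Translational: Mg sinθ − f = Ma. Rotational about the CM: fR = Iα = kMRa, so f = kMa.
Eliminating f: Mg sinθ = (1+k)Ma, so a = g sinθ/(1+k) = 9.81 × sin39.6° / 2 ≈ 3.13 m/s².

a ≈ 3.13 m/s²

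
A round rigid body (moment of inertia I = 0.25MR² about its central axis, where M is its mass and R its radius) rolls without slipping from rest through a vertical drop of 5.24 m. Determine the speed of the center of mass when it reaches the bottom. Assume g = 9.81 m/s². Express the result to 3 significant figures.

For this body I = 0.25MR², i.e. k = I/(MR²) = 0.25.
Rolling without slipping gives ω = v/R, so the total kinetic energy is ½Mv² + ½Iω² = ½(1+k)Mv² = (5/8)Mv².
Setting Mgh = (5/8)Mv² gives v = √(2gh/(1+k)) = √(2·9.81·5.24/1.25) ≈ 9.07 m/s.

v ≈ 9.07 m/s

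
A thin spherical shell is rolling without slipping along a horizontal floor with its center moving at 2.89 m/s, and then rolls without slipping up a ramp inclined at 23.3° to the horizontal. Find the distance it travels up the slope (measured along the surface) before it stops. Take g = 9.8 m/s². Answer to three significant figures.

d ≈ 1.80 m

The moment of inertia is (2/3)MR², giving k ≡ I/(MR²) = 2/3.
Since it rolls without slipping, ω = v/R and KE = ½Mv² + ½Iω² = ½(1+k)Mv² = (5/6)Mv².
Setting this equal to Mgh gives the vertical rise h = (1+k)v₀²/(2g) = 1.667×2.89²/(2×9.8) = 0.7102 m.
Along the incline, d = h/sinθ = 0.7102/sin23.3° ≈ 1.80 m.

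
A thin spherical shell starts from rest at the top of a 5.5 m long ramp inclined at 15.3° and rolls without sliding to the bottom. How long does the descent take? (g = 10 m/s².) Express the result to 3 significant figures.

t ≈ 2.64 s

For this body I = (2/3)MR², i.e. k = I/(MR²) = 2/3.
Newton's second law down the slope: Mg sinθ − f = Ma. The torque equation fR = Iα (with α = a/R) gives f = kMa.
Hence a = g sinθ/(1+k) = 10×sin15.3°/1.667 = 1.583 m/s².
Starting from rest, L = ½at², so t = √(2L/a) = √(2×5.5/1.583) ≈ 2.64 s.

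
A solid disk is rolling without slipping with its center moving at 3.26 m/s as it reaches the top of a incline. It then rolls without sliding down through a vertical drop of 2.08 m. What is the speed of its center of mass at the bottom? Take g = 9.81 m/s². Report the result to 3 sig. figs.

The moment of inertia is (1/2)MR², giving k ≡ I/(MR²) = 0.5.
Pure rolling means v = ωR; then KE = ½Mv² + ½I(v/R)² = ½(1+k)Mv² = (3/4)Mv².
Conserving energy between top and bottom: (3/4)Mv² = (3/4)Mv₀² + Mgh, hence v² = v₀² + 2gh/(1+k).
v = √(3.26² + 2×9.81×2.08/1.5) = √37.83 ≈ 6.15 m/s.

v ≈ 6.15 m/s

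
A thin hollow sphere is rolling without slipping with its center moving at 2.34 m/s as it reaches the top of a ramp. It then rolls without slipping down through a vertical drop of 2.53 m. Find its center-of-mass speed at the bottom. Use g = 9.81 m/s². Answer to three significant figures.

With I = (2/3)MR², the ratio k = I/(MR²) is 2/3.
Rolling without slipping gives ω = v/R, so the total kinetic energy is ½Mv² + ½Iω² = ½(1+k)Mv² = (5/6)Mv².
Conserving energy between top and bottom: (5/6)Mv² = (5/6)Mv₀² + Mgh, hence v² = v₀² + 2gh/(1+k).
v = √(2.34² + 2×9.81×2.53/1.667) = √35.26 ≈ 5.94 m/s.

v ≈ 5.94 m/s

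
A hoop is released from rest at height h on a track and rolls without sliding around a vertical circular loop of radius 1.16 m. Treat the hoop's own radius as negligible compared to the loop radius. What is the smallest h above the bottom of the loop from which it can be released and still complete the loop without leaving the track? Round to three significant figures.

Here I = MR², so the shape factor k = I/(MR²) = 1.
At the top, contact is just lost when gravity alone supplies the centripetal force: Mg = Mv_top²/r, i.e. v_top² = gr.
With ω = v/R, the kinetic energy at speed v is ½(1+k)Mv² = Mv².
Energy conservation from release (height h) to the top (height 2r): Mgh = Mg(2r) + M·gr.
Thus h_min = 2r + (1+k)r/2 = r(2 + 2/2) = 1.16 × 3 ≈ 3.48 m.

h_min ≈ 3.48 m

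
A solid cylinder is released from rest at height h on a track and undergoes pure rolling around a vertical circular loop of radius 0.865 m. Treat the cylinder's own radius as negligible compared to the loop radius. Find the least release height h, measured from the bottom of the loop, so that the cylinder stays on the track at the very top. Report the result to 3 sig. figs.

h_min ≈ 2.38 m

For this body I = (1/2)MR², i.e. k = I/(MR²) = 0.5.
At the top, contact is just lost when gravity alone supplies the centripetal force: Mg = Mv_top²/r, i.e. v_top² = gr.
With ω = v/R, the kinetic energy at speed v is ½(1+k)Mv² = (3/4)Mv².
Energy conservation from release (height h) to the top (height 2r): Mgh = Mg(2r) + (3/4)M·gr.
Thus h_min = 2r + (1+k)r/2 = r(2 + 1.5/2) = 0.865 × 2.75 ≈ 2.38 m.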